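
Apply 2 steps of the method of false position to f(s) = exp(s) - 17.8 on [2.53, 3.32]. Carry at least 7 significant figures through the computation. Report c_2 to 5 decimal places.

False-position update: c = (a·f(b) − b·f(a))/(f(b) − f(a)); replace the endpoint whose sign matches f(c).
f(2.530000) = -5.246494, f(3.320000) = 9.860351
step 1: c = 2.804361, f(c) = -1.283480 < 0 → new bracket [2.804361, 3.320000]
step 2: c = 2.863749, f(c) = -0.272882 < 0 → new bracket [2.863749, 3.320000]

2.86375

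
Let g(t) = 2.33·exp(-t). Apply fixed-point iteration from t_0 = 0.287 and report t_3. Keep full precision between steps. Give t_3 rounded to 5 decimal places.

t_1 = g(0.287000) = 1.748692
t_2 = g(1.748692) = 0.405423
t_3 = g(0.405423) = 1.553399

1.55340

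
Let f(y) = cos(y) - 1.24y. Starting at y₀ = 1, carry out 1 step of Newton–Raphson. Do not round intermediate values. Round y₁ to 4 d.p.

0.6638

f'(y) = -sin(y) - 1.24
y_0 = 1.000000: f = -0.699698, f' = -2.081471 → y_1 = 1.000000 - (-0.699698)/(-2.081471) = 0.663845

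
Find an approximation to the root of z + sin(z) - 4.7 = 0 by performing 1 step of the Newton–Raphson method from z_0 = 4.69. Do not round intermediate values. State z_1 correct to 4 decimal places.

5.7229

Newton update: z ← z − f(z)/f'(z).
f'(z) = 1 + cos(z)
z_0 = 4.690000: f = -1.009749, f' = 0.977613 → z_1 = 4.690000 - (-1.009749)/(0.977613) = 5.722872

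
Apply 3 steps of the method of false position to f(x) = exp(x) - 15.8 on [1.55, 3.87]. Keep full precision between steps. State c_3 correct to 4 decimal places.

2.6207

f(1.550000) = -11.088530, f(3.870000) = 32.142386
step 1: c = 2.145069, f(c) = -7.257367 < 0 → new bracket [2.145069, 3.870000]
step 2: c = 2.462799, f(c) = -4.062386 < 0 → new bracket [2.462799, 3.870000]
step 3: c = 2.620695, f(c) = -2.054730 < 0 → new bracket [2.620695, 3.870000]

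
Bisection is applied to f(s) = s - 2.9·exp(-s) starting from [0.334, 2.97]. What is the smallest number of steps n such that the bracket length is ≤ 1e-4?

15

Initial width b − a = 2.97 − 0.334 = 2.636000.
After n steps the width is (b−a)/2^n; need (b−a)/2^n ≤ 1e-4.
So n ≥ log₂(2.636000/1e-4) = log₂(26360.0000) ≈ 14.6861.
Hence n = 15.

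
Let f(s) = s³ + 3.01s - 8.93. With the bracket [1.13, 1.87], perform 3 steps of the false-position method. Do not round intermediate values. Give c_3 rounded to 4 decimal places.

1.6009

f(1.130000) = -4.085803, f(1.870000) = 3.237903
step 1: c = 1.542837, f(c) = -0.613578 < 0 → new bracket [1.542837, 1.870000]
step 2: c = 1.594957, f(c) = -0.071788 < 0 → new bracket [1.594957, 1.870000]
step 3: c = 1.600923, f(c) = -0.008132 < 0 → new bracket [1.600923, 1.870000]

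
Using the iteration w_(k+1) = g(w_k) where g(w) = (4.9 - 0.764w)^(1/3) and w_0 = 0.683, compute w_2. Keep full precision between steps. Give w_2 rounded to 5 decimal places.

1.53970

w_1 = g(0.683000) = 1.635930
w_2 = g(1.635930) = 1.539703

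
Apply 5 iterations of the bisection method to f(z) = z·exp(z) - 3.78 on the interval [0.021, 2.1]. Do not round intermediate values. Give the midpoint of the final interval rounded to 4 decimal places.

f(0.021000) = -3.758554, f(2.100000) = 13.368957 (opposite signs)
step 1: m = 1.060500, f(m) = -0.717473 < 0 → root in [1.060500, 2.100000]
step 2: m = 1.580250, f(m) = 3.893962 > 0 → root in [1.060500, 1.580250]
step 3: m = 1.320375, f(m) = 1.164574 > 0 → root in [1.060500, 1.320375]
step 4: m = 1.190437, f(m) = 0.134777 > 0 → root in [1.060500, 1.190437]
step 5: m = 1.125469, f(m) = -0.311687 < 0 → root in [1.125469, 1.190437]
Midpoint of [1.125469, 1.190437] = 1.157953

1.1580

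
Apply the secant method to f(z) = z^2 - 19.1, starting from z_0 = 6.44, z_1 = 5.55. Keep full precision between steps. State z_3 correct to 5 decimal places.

Secant update: z_(k+1) = z_k − f(z_k)·(z_k − z_(k-1))/(f(z_k) − f(z_(k-1))).
f(z_0) = 22.373600, f(z_1) = 11.702500
z_2 = 5.550000 - (11.702500)·(5.550000 - 6.440000)/(11.702500 - (22.373600)) = 4.573978; f(z_2) = 1.821278
z_3 = 4.573978 - (1.821278)·(4.573978 - 5.550000)/(1.821278 - (11.702500)) = 4.394081; f(z_3) = 0.207947

4.39408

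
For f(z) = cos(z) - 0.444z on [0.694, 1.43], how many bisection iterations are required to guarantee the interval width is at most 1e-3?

10

Initial width b − a = 1.43 − 0.694 = 0.736000.
After n steps the width is (b−a)/2^n; need (b−a)/2^n ≤ 1e-3.
So n ≥ log₂(0.736000/1e-3) = log₂(736.0000) ≈ 9.5236.
Hence n = 10.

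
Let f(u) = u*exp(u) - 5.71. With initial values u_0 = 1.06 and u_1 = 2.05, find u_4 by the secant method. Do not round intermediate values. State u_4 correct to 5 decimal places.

Secant update: u_(k+1) = u_k − f(u_k)·(u_k − u_(k-1))/(f(u_k) − f(u_(k-1))).
f(u_0) = -2.650447, f(u_1) = 10.214197
u_2 = 2.050000 - (10.214197)·(2.050000 - 1.060000)/(10.214197 - (-2.650447)) = 1.263965; f(u_2) = -1.236284
u_3 = 1.263965 - (-1.236284)·(1.263965 - 2.050000)/(-1.236284 - (10.214197)) = 1.348832; f(u_3) = -0.513056
u_4 = 1.348832 - (-0.513056)·(1.348832 - 1.263965)/(-0.513056 - (-1.236284)) = 1.409036; f(u_4) = 0.055786

1.40904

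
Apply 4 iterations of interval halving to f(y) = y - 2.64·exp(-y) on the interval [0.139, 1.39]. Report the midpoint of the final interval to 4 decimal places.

0.9600

f(0.139000) = -2.158402, f(1.390000) = 0.732441 (opposite signs)
step 1: m = 0.764500, f(m) = -0.464596 < 0 → root in [0.764500, 1.390000]
step 2: m = 1.077250, f(m) = 0.178249 > 0 → root in [0.764500, 1.077250]
step 3: m = 0.920875, f(m) = -0.130295 < 0 → root in [0.920875, 1.077250]
step 4: m = 0.999062, f(m) = 0.026950 > 0 → root in [0.920875, 0.999062]
Midpoint of [0.920875, 0.999062] = 0.959969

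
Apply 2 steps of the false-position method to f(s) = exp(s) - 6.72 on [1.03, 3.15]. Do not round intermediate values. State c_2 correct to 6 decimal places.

1.660648

False-position update: c = (a·f(b) − b·f(a))/(f(b) − f(a)); replace the endpoint whose sign matches f(c).
f(1.030000) = -3.918934, f(3.150000) = 16.616065
step 1: c = 1.434584, f(c) = -2.522100 < 0 → new bracket [1.434584, 3.150000]
step 2: c = 1.660648, f(c) = -1.457278 < 0 → new bracket [1.660648, 3.150000]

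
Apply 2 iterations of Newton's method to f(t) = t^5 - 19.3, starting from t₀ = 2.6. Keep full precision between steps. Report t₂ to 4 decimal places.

1.9074

f'(t) = 5t⁴
t_0 = 2.600000: f = 99.513760, f' = 228.488000 → t_1 = 2.600000 - (99.513760)/(228.488000) = 2.164468
t_1 = 2.164468: f = 28.206844, f' = 109.742525 → t_2 = 2.164468 - (28.206844)/(109.742525) = 1.907441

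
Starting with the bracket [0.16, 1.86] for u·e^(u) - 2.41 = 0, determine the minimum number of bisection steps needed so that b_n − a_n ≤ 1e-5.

Initial width b − a = 1.86 − 0.16 = 1.700000.
After n steps the width is (b−a)/2^n; need (b−a)/2^n ≤ 1e-5.
So n ≥ log₂(1.700000/1e-5) = log₂(170000.0000) ≈ 17.3752.
Hence n = 18.

18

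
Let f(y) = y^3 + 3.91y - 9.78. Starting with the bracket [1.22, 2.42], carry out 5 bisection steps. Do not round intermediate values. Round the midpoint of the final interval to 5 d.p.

f(1.220000) = -3.193952, f(2.420000) = 13.854688 (opposite signs)
step 1: m = 1.820000, f(m) = 3.364768 > 0 → root in [1.220000, 1.820000]
step 2: m = 1.520000, f(m) = -0.324992 < 0 → root in [1.520000, 1.820000]
step 3: m = 1.670000, f(m) = 1.407163 > 0 → root in [1.520000, 1.670000]
step 4: m = 1.595000, f(m) = 0.514170 > 0 → root in [1.520000, 1.595000]
step 5: m = 1.557500, f(m) = 0.088018 > 0 → root in [1.520000, 1.557500]
Midpoint of [1.520000, 1.557500] = 1.538750

1.53875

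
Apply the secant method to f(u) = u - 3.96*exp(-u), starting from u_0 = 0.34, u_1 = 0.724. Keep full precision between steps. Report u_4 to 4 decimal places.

1.1962

Secant update: u_(k+1) = u_k − f(u_k)·(u_k − u_(k-1))/(f(u_k) − f(u_(k-1))).
f(u_0) = -2.478610, f(u_1) = -1.195844
u_2 = 0.724000 - (-1.195844)·(0.724000 - 0.340000)/(-1.195844 - (-2.478610)) = 1.081980; f(u_2) = -0.260159
u_3 = 1.081980 - (-0.260159)·(1.081980 - 0.724000)/(-0.260159 - (-1.195844)) = 1.181513; f(u_3) = -0.033472
u_4 = 1.181513 - (-0.033472)·(1.181513 - 1.081980)/(-0.033472 - (-0.260159)) = 1.196209; f(u_4) = -0.001049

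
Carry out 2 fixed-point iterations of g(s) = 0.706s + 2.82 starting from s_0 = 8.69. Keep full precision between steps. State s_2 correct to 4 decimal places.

9.1423

s_1 = g(8.690000) = 8.955140
s_2 = g(8.955140) = 9.142329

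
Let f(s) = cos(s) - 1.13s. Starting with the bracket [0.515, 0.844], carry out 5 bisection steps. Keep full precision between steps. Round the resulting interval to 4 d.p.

[0.6795, 0.6898]

f(0.515000) = 0.288343, f(0.844000) = -0.289241 (opposite signs)
step 1: m = 0.679500, f(m) = 0.010052 > 0 → root in [0.679500, 0.844000]
step 2: m = 0.761750, f(m) = -0.137148 < 0 → root in [0.679500, 0.761750]
step 3: m = 0.720625, f(m) = -0.062913 < 0 → root in [0.679500, 0.720625]
step 4: m = 0.700063, f(m) = -0.026269 < 0 → root in [0.679500, 0.700063]
step 5: m = 0.689781, f(m) = -0.008068 < 0 → root in [0.679500, 0.689781]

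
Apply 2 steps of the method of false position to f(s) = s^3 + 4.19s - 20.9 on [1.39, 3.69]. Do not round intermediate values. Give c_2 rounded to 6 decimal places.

False-position update: c = (a·f(b) − b·f(a))/(f(b) − f(a)); replace the endpoint whose sign matches f(c).
f(1.390000) = -12.390281, f(3.690000) = 44.804509
step 1: c = 1.888256, f(c) = -6.255611 < 0 → new bracket [1.888256, 3.690000]
step 2: c = 2.108996, f(c) = -2.682780 < 0 → new bracket [2.108996, 3.690000]

2.108996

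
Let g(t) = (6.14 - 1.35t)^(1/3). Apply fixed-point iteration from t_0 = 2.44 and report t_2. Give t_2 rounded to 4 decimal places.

t_1 = g(2.440000) = 1.417136
t_2 = g(1.417136) = 1.616862

1.6169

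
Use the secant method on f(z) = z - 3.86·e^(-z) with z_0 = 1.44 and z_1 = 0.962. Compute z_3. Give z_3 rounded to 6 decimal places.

f(z_0) = 0.525459, f(z_1) = -0.513014
z_2 = 0.962000 - (-0.513014)·(0.962000 - 1.440000)/(-0.513014 - (0.525459)) = 1.198136; f(z_2) = 0.033357
z_3 = 1.198136 - (0.033357)·(1.198136 - 0.962000)/(0.033357 - (-0.513014)) = 1.183719; f(z_3) = 0.002027

1.183719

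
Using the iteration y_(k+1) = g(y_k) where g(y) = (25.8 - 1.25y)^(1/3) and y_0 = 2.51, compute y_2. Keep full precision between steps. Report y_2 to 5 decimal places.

2.81315

y_1 = g(2.510000) = 2.829888
y_2 = g(2.829888) = 2.813146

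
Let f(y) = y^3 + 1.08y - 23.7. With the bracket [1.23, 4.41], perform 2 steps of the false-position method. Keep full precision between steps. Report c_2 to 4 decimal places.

f(1.230000) = -20.510733, f(4.410000) = 66.828921
step 1: c = 1.976787, f(c) = -13.840404 < 0 → new bracket [1.976787, 4.410000]
step 2: c = 2.394252, f(c) = -7.389286 < 0 → new bracket [2.394252, 4.410000]

2.3943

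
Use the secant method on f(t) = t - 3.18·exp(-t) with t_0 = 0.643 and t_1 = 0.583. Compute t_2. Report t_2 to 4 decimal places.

f(t_0) = -1.028767, f(t_1) = -1.192143
t_2 = 0.583000 - (-1.192143)·(0.583000 - 0.643000)/(-1.192143 - (-1.028767)) = 1.020815; f(t_2) = -0.124943

1.0208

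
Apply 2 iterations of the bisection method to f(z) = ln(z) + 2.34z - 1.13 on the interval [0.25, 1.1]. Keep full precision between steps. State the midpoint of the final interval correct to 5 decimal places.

f(0.250000) = -1.931294, f(1.100000) = 1.539310 (opposite signs)
step 1: m = 0.675000, f(m) = 0.056457 > 0 → root in [0.250000, 0.675000]
step 2: m = 0.462500, f(m) = -0.818859 < 0 → root in [0.462500, 0.675000]
Midpoint of [0.462500, 0.675000] = 0.568750

0.56875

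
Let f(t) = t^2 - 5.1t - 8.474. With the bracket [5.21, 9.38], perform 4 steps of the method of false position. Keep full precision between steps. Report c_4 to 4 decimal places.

f(5.210000) = -7.900900, f(9.380000) = 31.672400
step 1: c = 6.042550, f(c) = -2.778594 < 0 → new bracket [6.042550, 9.380000]
step 2: c = 6.311727, f(c) = -0.825909 < 0 → new bracket [6.311727, 9.380000]
step 3: c = 6.389704, f(c) = -0.233174 < 0 → new bracket [6.389704, 9.380000]
step 4: c = 6.411558, f(c) = -0.064872 < 0 → new bracket [6.411558, 9.380000]

6.4116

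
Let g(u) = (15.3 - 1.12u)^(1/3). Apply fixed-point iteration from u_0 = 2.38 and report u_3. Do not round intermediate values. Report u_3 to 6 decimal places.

2.332341

u_1 = g(2.380000) = 2.329083
u_2 = g(2.329083) = 2.332581
u_3 = g(2.332581) = 2.332341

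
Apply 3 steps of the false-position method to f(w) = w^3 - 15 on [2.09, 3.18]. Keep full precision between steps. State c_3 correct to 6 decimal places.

2.460353

f(2.090000) = -5.870671, f(3.180000) = 17.157432
step 1: c = 2.367879, f(c) = -1.723652 < 0 → new bracket [2.367879, 3.180000]
step 2: c = 2.442018, f(c) = -0.437150 < 0 → new bracket [2.442018, 3.180000]
step 3: c = 2.460353, f(c) = -0.106649 < 0 → new bracket [2.460353, 3.180000]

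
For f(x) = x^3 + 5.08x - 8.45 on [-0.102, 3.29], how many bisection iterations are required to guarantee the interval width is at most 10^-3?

Initial width b − a = 3.29 − -0.102 = 3.392000.
After n steps the width is (b−a)/2^n; need (b−a)/2^n ≤ 10^-3.
So n ≥ log₂(3.392000/10^-3) = log₂(3392.0000) ≈ 11.7279.
Hence n = 12.

12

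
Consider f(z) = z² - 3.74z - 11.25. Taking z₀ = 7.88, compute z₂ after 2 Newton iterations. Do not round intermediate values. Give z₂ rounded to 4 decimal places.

f'(z) = 2z - 3.74
z_0 = 7.880000: f = 21.373200, f' = 12.020000 → z_1 = 7.880000 - (21.373200)/(12.020000) = 6.101864
z_1 = 6.101864: f = 3.161769, f' = 8.463727 → z_2 = 6.101864 - (3.161769)/(8.463727) = 5.728297

5.7283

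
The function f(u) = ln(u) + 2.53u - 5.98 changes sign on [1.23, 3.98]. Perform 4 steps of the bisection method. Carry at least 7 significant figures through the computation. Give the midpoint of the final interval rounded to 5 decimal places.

2.00344

f(1.230000) = -2.661086, f(3.980000) = 5.470682 (opposite signs)
step 1: m = 2.605000, f(m) = 1.568083 > 0 → root in [1.230000, 2.605000]
step 2: m = 1.917500, f(m) = -0.477703 < 0 → root in [1.917500, 2.605000]
step 3: m = 2.261250, f(m) = 0.556880 > 0 → root in [1.917500, 2.261250]
step 4: m = 2.089375, f(m) = 0.042984 > 0 → root in [1.917500, 2.089375]
Midpoint of [1.917500, 2.089375] = 2.003437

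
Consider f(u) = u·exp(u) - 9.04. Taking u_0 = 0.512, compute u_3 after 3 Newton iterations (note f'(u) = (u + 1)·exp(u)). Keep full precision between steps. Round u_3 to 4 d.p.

u_0 = 0.512000: f = -8.185664, f' = 2.522961 → u_1 = 0.512000 - (-8.185664)/(2.522961) = 3.756467
u_1 = 3.756467: f = 151.725332, f' = 203.562284 → u_2 = 3.756467 - (151.725332)/(203.562284) = 3.011116
u_2 = 3.011116: f = 52.115925, f' = 81.465977 → u_3 = 3.011116 - (52.115925)/(81.465977) = 2.371390

2.3714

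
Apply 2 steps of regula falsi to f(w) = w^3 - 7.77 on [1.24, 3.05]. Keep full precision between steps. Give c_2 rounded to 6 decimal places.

f(1.240000) = -5.863376, f(3.050000) = 20.602625
step 1: c = 1.640994, f(c) = -3.351030 < 0 → new bracket [1.640994, 3.050000]
step 2: c = 1.838109, f(c) = -1.559683 < 0 → new bracket [1.838109, 3.050000]

1.838109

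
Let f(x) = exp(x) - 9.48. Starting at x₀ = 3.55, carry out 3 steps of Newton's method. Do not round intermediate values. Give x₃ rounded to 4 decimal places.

2.2581

f'(x) = exp(x)
x_0 = 3.550000: f = 25.333317, f' = 34.813317 → x_1 = 3.550000 - (25.333317)/(34.813317) = 2.822310
x_1 = 2.822310: f = 7.335643, f' = 16.815643 → x_2 = 2.822310 - (7.335643)/(16.815643) = 2.386070
x_2 = 2.386070: f = 1.390692, f' = 10.870692 → x_3 = 2.386070 - (1.390692)/(10.870692) = 2.258140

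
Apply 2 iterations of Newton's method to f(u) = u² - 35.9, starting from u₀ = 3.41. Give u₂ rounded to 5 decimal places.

Newton update: u ← u − f(u)/f'(u).
f'(u) = 2u
u_0 = 3.410000: f = -24.271900, f' = 6.820000 → u_1 = 3.410000 - (-24.271900)/(6.820000) = 6.968930
u_1 = 6.968930: f = 12.665980, f' = 13.937859 → u_2 = 6.968930 - (12.665980)/(13.937859) = 6.060183

6.06018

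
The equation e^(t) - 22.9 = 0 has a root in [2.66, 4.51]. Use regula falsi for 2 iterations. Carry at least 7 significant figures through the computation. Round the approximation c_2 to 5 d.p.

2.98650

False-position update: c = (a·f(b) − b·f(a))/(f(b) − f(a)); replace the endpoint whose sign matches f(c).
f(2.660000) = -8.603711, f(4.510000) = 68.021819
step 1: c = 2.867723, f(c) = -5.303100 < 0 → new bracket [2.867723, 4.510000]
step 2: c = 2.986498, f(c) = -3.083842 < 0 → new bracket [2.986498, 4.510000]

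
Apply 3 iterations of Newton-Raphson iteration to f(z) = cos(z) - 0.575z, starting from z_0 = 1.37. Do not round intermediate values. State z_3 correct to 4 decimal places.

0.9754

f'(z) = -sin(z) - 0.575
z_0 = 1.370000: f = -0.588300, f' = -1.554908 → z_1 = 1.370000 - (-0.588300)/(-1.554908) = 0.991649
z_1 = 0.991649: f = -0.022888, f' = -1.411930 → z_2 = 0.991649 - (-0.022888)/(-1.411930) = 0.975439
z_2 = 0.975439: f = -0.000073, f' = -1.402948 → z_3 = 0.975439 - (-0.000073)/(-1.402948) = 0.975387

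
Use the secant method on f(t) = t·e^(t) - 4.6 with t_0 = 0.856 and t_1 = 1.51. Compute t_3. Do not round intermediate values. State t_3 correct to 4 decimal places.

1.2680

f(t_0) = -2.585210, f(t_1) = 2.235363
t_2 = 1.510000 - (2.235363)·(1.510000 - 0.856000)/(2.235363 - (-2.585210)) = 1.206732; f(t_2) = -0.566449
t_3 = 1.206732 - (-0.566449)·(1.206732 - 1.510000)/(-0.566449 - (2.235363)) = 1.268044; f(t_3) = -0.093505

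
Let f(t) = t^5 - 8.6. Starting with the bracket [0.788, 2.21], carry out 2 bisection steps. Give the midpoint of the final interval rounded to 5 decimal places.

f(0.788000) = -8.296170, f(2.210000) = 44.118297 (opposite signs)
step 1: m = 1.499000, f(m) = -1.031529 < 0 → root in [1.499000, 2.210000]
step 2: m = 1.854500, f(m) = 13.334826 > 0 → root in [1.499000, 1.854500]
Midpoint of [1.499000, 1.854500] = 1.676750

1.67675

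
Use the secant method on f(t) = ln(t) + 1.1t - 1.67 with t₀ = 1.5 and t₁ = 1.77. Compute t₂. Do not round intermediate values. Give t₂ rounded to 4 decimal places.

Secant update: t_(k+1) = t_k − f(t_k)·(t_k − t_(k-1))/(f(t_k) − f(t_(k-1))).
f(t_0) = 0.385465, f(t_1) = 0.847980
t_2 = 1.770000 - (0.847980)·(1.770000 - 1.500000)/(0.847980 - (0.385465)) = 1.274979; f(t_2) = -0.024594

1.2750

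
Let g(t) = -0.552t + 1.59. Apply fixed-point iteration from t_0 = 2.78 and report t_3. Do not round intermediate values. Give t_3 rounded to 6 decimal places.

0.729213

t_1 = g(2.780000) = 0.055440
t_2 = g(0.055440) = 1.559397
t_3 = g(1.559397) = 0.729213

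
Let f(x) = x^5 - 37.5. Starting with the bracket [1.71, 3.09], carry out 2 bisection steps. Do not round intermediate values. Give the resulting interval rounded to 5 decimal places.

[2.05500, 2.40000]

f(1.710000) = -22.878883, f(3.090000) = 244.203600 (opposite signs)
step 1: m = 2.400000, f(m) = 42.126240 > 0 → root in [1.710000, 2.400000]
step 2: m = 2.055000, f(m) = -0.851253 < 0 → root in [2.055000, 2.400000]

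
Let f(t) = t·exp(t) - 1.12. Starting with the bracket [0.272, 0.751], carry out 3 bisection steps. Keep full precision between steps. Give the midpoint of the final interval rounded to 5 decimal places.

0.60131

f(0.272000) = -0.762976, f(0.751000) = 0.471458 (opposite signs)
step 1: m = 0.511500, f(m) = -0.266925 < 0 → root in [0.511500, 0.751000]
step 2: m = 0.631250, f(m) = 0.066724 > 0 → root in [0.511500, 0.631250]
step 3: m = 0.571375, f(m) = -0.108266 < 0 → root in [0.571375, 0.631250]
Midpoint of [0.571375, 0.631250] = 0.601313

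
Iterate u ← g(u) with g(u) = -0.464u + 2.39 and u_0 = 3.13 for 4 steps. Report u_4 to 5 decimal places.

1.70193

u_1 = g(3.130000) = 0.937680
u_2 = g(0.937680) = 1.954916
u_3 = g(1.954916) = 1.482919
u_4 = g(1.482919) = 1.701926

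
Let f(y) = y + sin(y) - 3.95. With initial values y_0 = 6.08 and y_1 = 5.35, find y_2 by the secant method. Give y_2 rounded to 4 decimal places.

Secant update: y_(k+1) = y_k − f(y_k)·(y_k − y_(k-1))/(f(y_k) − f(y_(k-1))).
f(y_0) = 1.928210, f(y_1) = 0.596480
y_2 = 5.350000 - (0.596480)·(5.350000 - 6.080000)/(0.596480 - (1.928210)) = 5.023034; f(y_2) = 0.120898

5.0230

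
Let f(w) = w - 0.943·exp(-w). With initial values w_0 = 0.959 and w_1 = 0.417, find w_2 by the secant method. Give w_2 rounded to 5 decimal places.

f(w_0) = 0.597571, f(w_1) = -0.204457
w_2 = 0.417000 - (-0.204457)·(0.417000 - 0.959000)/(-0.204457 - (0.597571)) = 0.555169; f(w_2) = 0.013911

0.55517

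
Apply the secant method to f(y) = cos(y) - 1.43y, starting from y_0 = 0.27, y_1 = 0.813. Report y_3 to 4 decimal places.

Secant update: y_(k+1) = y_k − f(y_k)·(y_k − y_(k-1))/(f(y_k) − f(y_(k-1))).
f(y_0) = 0.577671, f(y_1) = -0.475268
y_2 = 0.813000 - (-0.475268)·(0.813000 - 0.270000)/(-0.475268 - (0.577671)) = 0.567905; f(y_2) = 0.030926
y_3 = 0.567905 - (0.030926)·(0.567905 - 0.813000)/(0.030926 - (-0.475268)) = 0.582879; f(y_3) = 0.001365

0.5829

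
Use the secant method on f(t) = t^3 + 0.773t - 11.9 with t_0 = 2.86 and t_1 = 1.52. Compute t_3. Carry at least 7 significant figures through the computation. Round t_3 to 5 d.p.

f(t_0) = 13.704436, f(t_1) = -7.213232
t_2 = 1.520000 - (-7.213232)·(1.520000 - 2.860000)/(-7.213232 - (13.704436)) = 1.982085; f(t_2) = -2.580914
t_3 = 1.982085 - (-2.580914)·(1.982085 - 1.520000)/(-2.580914 - (-7.213232)) = 2.239537; f(t_3) = 1.063614

2.23954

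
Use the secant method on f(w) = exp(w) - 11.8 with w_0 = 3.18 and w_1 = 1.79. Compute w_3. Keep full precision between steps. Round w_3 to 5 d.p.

Secant update: w_(k+1) = w_k − f(w_k)·(w_k − w_(k-1))/(f(w_k) − f(w_(k-1))).
f(w_0) = 12.246754, f(w_1) = -5.810548
w_2 = 1.790000 - (-5.810548)·(1.790000 - 3.180000)/(-5.810548 - (12.246754)) = 2.237280; f(w_2) = -2.432188
w_3 = 2.237280 - (-2.432188)·(2.237280 - 1.790000)/(-2.432188 - (-5.810548)) = 2.559290; f(w_3) = 1.126640

2.55929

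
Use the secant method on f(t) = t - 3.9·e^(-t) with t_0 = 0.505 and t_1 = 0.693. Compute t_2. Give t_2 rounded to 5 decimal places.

1.09269

f(t_0) = -1.848672, f(t_1) = -1.257287
t_2 = 0.693000 - (-1.257287)·(0.693000 - 0.505000)/(-1.257287 - (-1.848672)) = 1.092689; f(t_2) = -0.215034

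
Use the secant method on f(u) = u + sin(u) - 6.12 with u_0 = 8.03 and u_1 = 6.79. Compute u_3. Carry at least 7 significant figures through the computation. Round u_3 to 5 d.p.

6.20279

Secant update: u_(k+1) = u_k − f(u_k)·(u_k − u_(k-1))/(f(u_k) − f(u_(k-1))).
f(u_0) = 2.894549, f(u_1) = 1.155395
u_2 = 6.790000 - (1.155395)·(6.790000 - 8.030000)/(1.155395 - (2.894549)) = 5.966215; f(u_2) = -0.465475
u_3 = 5.966215 - (-0.465475)·(5.966215 - 6.790000)/(-0.465475 - (1.155395)) = 6.202786; f(u_3) = 0.002473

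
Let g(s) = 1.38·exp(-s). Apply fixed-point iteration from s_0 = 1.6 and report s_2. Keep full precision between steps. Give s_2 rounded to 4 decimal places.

1.0444

s_1 = g(1.600000) = 0.278617
s_2 = g(0.278617) = 1.044425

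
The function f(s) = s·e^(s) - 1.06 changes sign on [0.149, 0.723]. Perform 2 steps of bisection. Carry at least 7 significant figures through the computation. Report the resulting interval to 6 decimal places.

f(0.149000) = -0.887060, f(0.723000) = 0.429818 (opposite signs)
step 1: m = 0.436000, f(m) = -0.385722 < 0 → root in [0.436000, 0.723000]
step 2: m = 0.579500, f(m) = -0.025508 < 0 → root in [0.579500, 0.723000]

[0.579500, 0.723000]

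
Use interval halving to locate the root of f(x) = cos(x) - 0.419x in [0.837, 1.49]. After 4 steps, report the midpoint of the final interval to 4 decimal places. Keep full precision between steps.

f(0.837000) = 0.318991, f(1.490000) = -0.543602 (opposite signs)
step 1: m = 1.163500, f(m) = -0.091378 < 0 → root in [0.837000, 1.163500]
step 2: m = 1.000250, f(m) = 0.120987 > 0 → root in [1.000250, 1.163500]
step 3: m = 1.081875, f(m) = 0.016368 > 0 → root in [1.081875, 1.163500]
step 4: m = 1.122688, f(m) = -0.037144 < 0 → root in [1.081875, 1.122688]
Midpoint of [1.081875, 1.122688] = 1.102281

1.1023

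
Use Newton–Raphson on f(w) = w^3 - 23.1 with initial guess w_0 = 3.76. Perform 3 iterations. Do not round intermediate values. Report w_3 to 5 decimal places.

2.84804

f'(w) = 3w^2
w_0 = 3.760000: f = 30.057376, f' = 42.412800 → w_1 = 3.760000 - (30.057376)/(42.412800) = 3.051314
w_1 = 3.051314: f = 5.309299, f' = 27.931543 → w_2 = 3.051314 - (5.309299)/(27.931543) = 2.861231
w_2 = 2.861231: f = 0.323877, f' = 24.559929 → w_3 = 2.861231 - (0.323877)/(24.559929) = 2.848044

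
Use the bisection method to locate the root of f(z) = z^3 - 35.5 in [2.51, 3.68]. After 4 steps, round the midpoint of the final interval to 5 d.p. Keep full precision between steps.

3.27781

f(2.510000) = -19.686749, f(3.680000) = 14.336032 (opposite signs)
step 1: m = 3.095000, f(m) = -5.852918 < 0 → root in [3.095000, 3.680000]
step 2: m = 3.387500, f(m) = 3.372092 > 0 → root in [3.095000, 3.387500]
step 3: m = 3.241250, f(m) = -1.448395 < 0 → root in [3.241250, 3.387500]
step 4: m = 3.314375, f(m) = 0.908680 > 0 → root in [3.241250, 3.314375]
Midpoint of [3.241250, 3.314375] = 3.277813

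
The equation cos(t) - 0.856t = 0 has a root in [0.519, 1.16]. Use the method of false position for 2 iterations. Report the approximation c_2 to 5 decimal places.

f(0.519000) = 0.424052, f(1.160000) = -0.593620
step 1: c = 0.786097, f(c) = 0.033714 > 0 → new bracket [0.786097, 1.160000]
step 2: c = 0.806191, f(c) = 0.002153 > 0 → new bracket [0.806191, 1.160000]

0.80619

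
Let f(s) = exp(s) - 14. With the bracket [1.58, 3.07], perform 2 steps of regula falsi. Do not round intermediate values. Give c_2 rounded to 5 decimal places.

2.58888

False-position update: c = (a·f(b) − b·f(a))/(f(b) − f(a)); replace the endpoint whose sign matches f(c).
f(1.580000) = -9.145044, f(3.070000) = 7.541903
step 1: c = 2.396573, f(c) = -3.014532 < 0 → new bracket [2.396573, 3.070000]
step 2: c = 2.588879, f(c) = -0.685158 < 0 → new bracket [2.588879, 3.070000]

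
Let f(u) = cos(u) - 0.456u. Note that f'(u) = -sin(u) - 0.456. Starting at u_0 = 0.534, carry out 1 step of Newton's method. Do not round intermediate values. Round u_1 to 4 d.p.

1.1737

u_0 = 0.534000: f = 0.617274, f' = -0.964981 → u_1 = 0.534000 - (0.617274)/(-0.964981) = 1.173675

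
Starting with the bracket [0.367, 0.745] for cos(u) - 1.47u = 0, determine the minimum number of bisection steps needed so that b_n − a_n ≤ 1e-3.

Initial width b − a = 0.745 − 0.367 = 0.378000.
After n steps the width is (b−a)/2^n; need (b−a)/2^n ≤ 1e-3.
So n ≥ log₂(0.378000/1e-3) = log₂(378.0000) ≈ 8.5622.
Hence n = 9.

9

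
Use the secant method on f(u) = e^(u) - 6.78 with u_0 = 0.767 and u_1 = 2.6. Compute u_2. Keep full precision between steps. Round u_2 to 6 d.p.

f(u_0) = -4.626703, f(u_1) = 6.683738
u_2 = 2.600000 - (6.683738)·(2.600000 - 0.767000)/(6.683738 - (-4.626703)) = 1.516816; f(u_2) = -2.222311

1.516816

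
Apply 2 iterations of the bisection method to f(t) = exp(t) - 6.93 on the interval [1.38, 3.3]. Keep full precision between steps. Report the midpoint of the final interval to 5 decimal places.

2.10000

f(1.380000) = -2.955098, f(3.300000) = 20.182639 (opposite signs)
step 1: m = 2.340000, f(m) = 3.451237 > 0 → root in [1.380000, 2.340000]
step 2: m = 1.860000, f(m) = -0.506263 < 0 → root in [1.860000, 2.340000]
Midpoint of [1.860000, 2.340000] = 2.100000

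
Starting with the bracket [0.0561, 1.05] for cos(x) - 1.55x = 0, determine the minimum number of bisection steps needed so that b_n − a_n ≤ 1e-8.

27

Initial width b − a = 1.05 − 0.0561 = 0.993900.
After n steps the width is (b−a)/2^n; need (b−a)/2^n ≤ 1e-8.
So n ≥ log₂(0.993900/1e-8) = log₂(99390000.0000) ≈ 26.5666.
Hence n = 27.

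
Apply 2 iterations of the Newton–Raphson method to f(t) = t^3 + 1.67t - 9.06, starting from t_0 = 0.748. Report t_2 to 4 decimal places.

f'(t) = 3t^2 + 1.67
t_0 = 0.748000: f = -7.392331, f' = 3.348512 → t_1 = 0.748000 - (-7.392331)/(3.348512) = 2.955647
t_1 = 2.955647: f = 21.696005, f' = 27.877540 → t_2 = 2.955647 - (21.696005)/(27.877540) = 2.177385

2.1774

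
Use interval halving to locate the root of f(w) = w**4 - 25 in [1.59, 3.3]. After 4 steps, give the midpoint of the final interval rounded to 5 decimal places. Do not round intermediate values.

f(1.590000) = -18.608710, f(3.300000) = 93.592100 (opposite signs)
step 1: m = 2.445000, f(m) = 10.736783 > 0 → root in [1.590000, 2.445000]
step 2: m = 2.017500, f(m) = -8.432607 < 0 → root in [2.017500, 2.445000]
step 3: m = 2.231250, f(m) = -0.214771 < 0 → root in [2.231250, 2.445000]
step 4: m = 2.338125, f(m) = 4.886214 > 0 → root in [2.231250, 2.338125]
Midpoint of [2.231250, 2.338125] = 2.284687

2.28469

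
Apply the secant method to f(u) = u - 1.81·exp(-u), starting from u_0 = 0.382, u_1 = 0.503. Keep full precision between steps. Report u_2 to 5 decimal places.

Secant update: u_(k+1) = u_k − f(u_k)·(u_k − u_(k-1))/(f(u_k) − f(u_(k-1))).
f(u_0) = -0.853316, f(u_1) = -0.591532
u_2 = 0.503000 - (-0.591532)·(0.503000 - 0.382000)/(-0.591532 - (-0.853316)) = 0.776414; f(u_2) = -0.056282

0.77641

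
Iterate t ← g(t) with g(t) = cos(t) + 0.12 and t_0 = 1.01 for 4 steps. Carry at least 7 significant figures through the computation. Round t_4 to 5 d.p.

0.86529

t_1 = g(1.010000) = 0.651861
t_2 = g(0.651861) = 0.914956
t_3 = g(0.914956) = 0.729825
t_4 = g(0.729825) = 0.865291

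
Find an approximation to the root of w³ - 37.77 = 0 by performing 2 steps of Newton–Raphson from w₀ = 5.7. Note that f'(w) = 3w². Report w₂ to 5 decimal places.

w_0 = 5.700000: f = 147.423000, f' = 97.470000 → w_1 = 5.700000 - (147.423000)/(97.470000) = 4.187504
w_1 = 4.187504: f = 35.658669, f' = 52.605565 → w_2 = 4.187504 - (35.658669)/(52.605565) = 3.509654

3.50965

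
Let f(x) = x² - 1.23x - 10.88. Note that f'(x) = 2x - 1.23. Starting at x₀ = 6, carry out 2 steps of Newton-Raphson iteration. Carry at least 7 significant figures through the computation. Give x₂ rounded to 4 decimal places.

3.9899

x_0 = 6.000000: f = 17.740000, f' = 10.770000 → x_1 = 6.000000 - (17.740000)/(10.770000) = 4.352832
x_1 = 4.352832: f = 2.713163, f' = 7.475664 → x_2 = 4.352832 - (2.713163)/(7.475664) = 3.989899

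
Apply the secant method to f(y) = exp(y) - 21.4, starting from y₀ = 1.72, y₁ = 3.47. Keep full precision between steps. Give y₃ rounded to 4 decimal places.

3.0039

f(y_0) = -15.815472, f(y_1) = 10.736742
y_2 = 3.470000 - (10.736742)·(3.470000 - 1.720000)/(10.736742 - (-15.815472)) = 2.762364; f(y_2) = -5.562760
y_3 = 2.762364 - (-5.562760)·(2.762364 - 3.470000)/(-5.562760 - (10.736742)) = 3.003869; f(y_3) = -1.236603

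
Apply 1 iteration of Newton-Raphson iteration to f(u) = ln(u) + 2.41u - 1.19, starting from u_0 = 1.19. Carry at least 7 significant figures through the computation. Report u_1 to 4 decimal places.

0.6203

f'(u) = 1/u + 2.41
u_0 = 1.190000: f = 1.851853, f' = 3.250336 → u_1 = 1.190000 - (1.851853)/(3.250336) = 0.620258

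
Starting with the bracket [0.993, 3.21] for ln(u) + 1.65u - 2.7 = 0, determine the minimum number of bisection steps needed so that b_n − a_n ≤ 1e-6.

22

Initial width b − a = 3.21 − 0.993 = 2.217000.
After n steps the width is (b−a)/2^n; need (b−a)/2^n ≤ 1e-6.
So n ≥ log₂(2.217000/1e-6) = log₂(2217000.0000) ≈ 21.0802.
Hence n = 22.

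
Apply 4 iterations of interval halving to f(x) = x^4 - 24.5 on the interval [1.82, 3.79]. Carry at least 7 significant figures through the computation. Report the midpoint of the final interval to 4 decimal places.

f(1.820000) = -13.528006, f(3.790000) = 181.827369 (opposite signs)
step 1: m = 2.805000, f(m) = 37.405817 > 0 → root in [1.820000, 2.805000]
step 2: m = 2.312500, f(m) = 4.097427 > 0 → root in [1.820000, 2.312500]
step 3: m = 2.066250, f(m) = -6.272317 < 0 → root in [2.066250, 2.312500]
step 4: m = 2.189375, f(m) = -1.523672 < 0 → root in [2.189375, 2.312500]
Midpoint of [2.189375, 2.312500] = 2.250938

2.2509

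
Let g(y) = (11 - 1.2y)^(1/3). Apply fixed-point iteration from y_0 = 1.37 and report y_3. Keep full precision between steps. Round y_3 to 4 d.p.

2.0451

y_1 = g(1.370000) = 2.107156
y_2 = g(2.107156) = 2.038537
y_3 = g(2.038537) = 2.045121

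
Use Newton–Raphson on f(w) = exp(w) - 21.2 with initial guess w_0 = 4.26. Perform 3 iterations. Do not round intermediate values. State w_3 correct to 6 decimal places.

3.059697

f'(w) = exp(w)
w_0 = 4.260000: f = 49.609983, f' = 70.809983 → w_1 = 4.260000 - (49.609983)/(70.809983) = 3.559393
w_1 = 3.559393: f = 13.941853, f' = 35.141853 → w_2 = 3.559393 - (13.941853)/(35.141853) = 3.162662
w_2 = 3.162662: f = 2.433426, f' = 23.633426 → w_3 = 3.162662 - (2.433426)/(23.633426) = 3.059697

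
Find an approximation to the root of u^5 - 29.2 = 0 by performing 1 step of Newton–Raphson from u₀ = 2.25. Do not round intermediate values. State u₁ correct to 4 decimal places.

Newton update: u ← u − f(u)/f'(u).
f'(u) = 5u⁴
u_0 = 2.250000: f = 28.465039, f' = 128.144531 → u_1 = 2.250000 - (28.465039)/(128.144531) = 2.027868

2.0279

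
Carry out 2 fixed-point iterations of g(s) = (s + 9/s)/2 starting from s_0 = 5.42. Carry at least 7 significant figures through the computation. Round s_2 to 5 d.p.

s_1 = g(5.420000) = 3.540258
s_2 = g(3.540258) = 3.041223

3.04122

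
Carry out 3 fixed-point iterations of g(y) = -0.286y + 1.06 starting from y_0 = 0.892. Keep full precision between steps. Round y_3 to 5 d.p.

y_1 = g(0.892000) = 0.804888
y_2 = g(0.804888) = 0.829802
y_3 = g(0.829802) = 0.822677

0.82268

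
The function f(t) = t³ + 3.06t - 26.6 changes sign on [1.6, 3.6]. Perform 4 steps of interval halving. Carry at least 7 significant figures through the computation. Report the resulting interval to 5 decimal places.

[2.60000, 2.72500]

f(1.600000) = -17.608000, f(3.600000) = 31.072000 (opposite signs)
step 1: m = 2.600000, f(m) = -1.068000 < 0 → root in [2.600000, 3.600000]
step 2: m = 3.100000, f(m) = 12.677000 > 0 → root in [2.600000, 3.100000]
step 3: m = 2.850000, f(m) = 5.270125 > 0 → root in [2.600000, 2.850000]
step 4: m = 2.725000, f(m) = 1.973328 > 0 → root in [2.600000, 2.725000]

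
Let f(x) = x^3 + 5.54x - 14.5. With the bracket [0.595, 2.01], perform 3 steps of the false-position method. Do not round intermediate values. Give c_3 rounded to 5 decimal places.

1.71048

f(0.595000) = -10.993055, f(2.010000) = 4.756001
step 1: c = 1.582689, f(c) = -1.767415 < 0 → new bracket [1.582689, 2.010000]
step 2: c = 1.698462, f(c) = -0.190839 < 0 → new bracket [1.698462, 2.010000]
step 3: c = 1.710481, f(c) = -0.019507 < 0 → new bracket [1.710481, 2.010000]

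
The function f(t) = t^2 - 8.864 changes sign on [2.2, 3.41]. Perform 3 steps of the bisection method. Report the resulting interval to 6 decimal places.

f(2.200000) = -4.024000, f(3.410000) = 2.764100 (opposite signs)
step 1: m = 2.805000, f(m) = -0.995975 < 0 → root in [2.805000, 3.410000]
step 2: m = 3.107500, f(m) = 0.792556 > 0 → root in [2.805000, 3.107500]
step 3: m = 2.956250, f(m) = -0.124586 < 0 → root in [2.956250, 3.107500]

[2.956250, 3.107500]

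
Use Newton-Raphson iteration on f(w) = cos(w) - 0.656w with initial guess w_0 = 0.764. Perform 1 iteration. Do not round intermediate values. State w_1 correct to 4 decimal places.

0.9279

f'(w) = -sin(w) - 0.656
w_0 = 0.764000: f = 0.220891, f' = -1.347815 → w_1 = 0.764000 - (0.220891)/(-1.347815) = 0.927888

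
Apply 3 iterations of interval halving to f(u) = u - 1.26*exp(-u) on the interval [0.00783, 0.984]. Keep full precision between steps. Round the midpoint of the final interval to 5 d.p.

0.67895

f(0.007830) = -1.242343, f(0.984000) = 0.512996 (opposite signs)
step 1: m = 0.495915, f(m) = -0.271442 < 0 → root in [0.495915, 0.984000]
step 2: m = 0.739958, f(m) = 0.138768 > 0 → root in [0.495915, 0.739958]
step 3: m = 0.617936, f(m) = -0.061274 < 0 → root in [0.617936, 0.739958]
Midpoint of [0.617936, 0.739958] = 0.678947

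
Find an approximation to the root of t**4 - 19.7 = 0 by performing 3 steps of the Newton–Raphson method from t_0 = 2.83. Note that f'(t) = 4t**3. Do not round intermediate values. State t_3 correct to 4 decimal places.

t_0 = 2.830000: f = 44.442479, f' = 90.660748 → t_1 = 2.830000 - (44.442479)/(90.660748) = 2.339794
t_1 = 2.339794: f = 10.271618, f' = 51.238055 → t_2 = 2.339794 - (10.271618)/(51.238055) = 2.139325
t_2 = 2.139325: f = 1.246290, f' = 39.164296 → t_3 = 2.139325 - (1.246290)/(39.164296) = 2.107503

2.1075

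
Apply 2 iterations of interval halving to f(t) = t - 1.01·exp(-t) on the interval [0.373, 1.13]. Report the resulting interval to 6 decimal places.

[0.562250, 0.751500]

f(0.373000) = -0.322552, f(1.130000) = 0.803736 (opposite signs)
step 1: m = 0.751500, f(m) = 0.275125 > 0 → root in [0.373000, 0.751500]
step 2: m = 0.562250, f(m) = -0.013375 < 0 → root in [0.562250, 0.751500]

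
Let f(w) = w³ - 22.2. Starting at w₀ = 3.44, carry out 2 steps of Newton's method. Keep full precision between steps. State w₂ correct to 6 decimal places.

2.814464

Newton update: w ← w − f(w)/f'(w).
f'(w) = 3w²
w_0 = 3.440000: f = 18.507584, f' = 35.500800 → w_1 = 3.440000 - (18.507584)/(35.500800) = 2.918671
w_1 = 2.918671: f = 2.663118, f' = 25.555927 → w_2 = 2.918671 - (2.663118)/(25.555927) = 2.814464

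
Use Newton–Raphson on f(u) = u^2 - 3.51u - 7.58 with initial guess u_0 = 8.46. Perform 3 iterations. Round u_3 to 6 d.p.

5.021281

Newton update: u ← u − f(u)/f'(u).
f'(u) = 2u - 3.51
u_0 = 8.460000: f = 34.297000, f' = 13.410000 → u_1 = 8.460000 - (34.297000)/(13.410000) = 5.902431
u_1 = 5.902431: f = 6.541159, f' = 8.294862 → u_2 = 5.902431 - (6.541159)/(8.294862) = 5.113851
u_2 = 5.113851: f = 0.621858, f' = 6.717703 → u_3 = 5.113851 - (0.621858)/(6.717703) = 5.021281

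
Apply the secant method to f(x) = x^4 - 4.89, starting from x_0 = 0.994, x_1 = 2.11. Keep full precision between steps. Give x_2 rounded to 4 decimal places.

Secant update: x_(k+1) = x_k − f(x_k)·(x_k − x_(k-1))/(f(x_k) − f(x_(k-1))).
f(x_0) = -3.913785, f(x_1) = 14.931194
x_2 = 2.110000 - (14.931194)·(2.110000 - 0.994000)/(14.931194 - (-3.913785)) = 1.225774; f(x_2) = -2.632425

1.2258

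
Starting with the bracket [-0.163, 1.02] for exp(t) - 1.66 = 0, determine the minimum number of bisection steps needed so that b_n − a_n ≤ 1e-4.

Initial width b − a = 1.02 − -0.163 = 1.183000.
After n steps the width is (b−a)/2^n; need (b−a)/2^n ≤ 1e-4.
So n ≥ log₂(1.183000/1e-4) = log₂(11830.0000) ≈ 13.5302.
Hence n = 14.

14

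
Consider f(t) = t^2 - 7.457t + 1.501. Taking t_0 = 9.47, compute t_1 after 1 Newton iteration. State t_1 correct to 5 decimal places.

f'(t) = 2t - 7.457
t_0 = 9.470000: f = 20.564110, f' = 11.483000 → t_1 = 9.470000 - (20.564110)/(11.483000) = 7.679169

7.67917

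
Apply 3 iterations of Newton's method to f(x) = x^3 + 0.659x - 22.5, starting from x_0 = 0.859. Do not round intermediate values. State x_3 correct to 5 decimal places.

3.94922

f'(x) = 3x^2 + 0.659
x_0 = 0.859000: f = -21.300079, f' = 2.872643 → x_1 = 0.859000 - (-21.300079)/(2.872643) = 8.273802
x_1 = 8.273802: f = 549.342178, f' = 206.026401 → x_2 = 8.273802 - (549.342178)/(206.026401) = 5.607434
x_2 = 5.607434: f = 157.511636, f' = 94.988954 → x_3 = 5.607434 - (157.511636)/(94.988954) = 3.949224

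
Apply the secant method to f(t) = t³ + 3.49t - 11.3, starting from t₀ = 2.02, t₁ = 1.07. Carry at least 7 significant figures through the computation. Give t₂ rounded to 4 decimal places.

f(t_0) = 3.992208, f(t_1) = -6.340657
t_2 = 1.070000 - (-6.340657)·(1.070000 - 2.020000)/(-6.340657 - (3.992208)) = 1.652958; f(t_2) = -1.014851

1.6530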